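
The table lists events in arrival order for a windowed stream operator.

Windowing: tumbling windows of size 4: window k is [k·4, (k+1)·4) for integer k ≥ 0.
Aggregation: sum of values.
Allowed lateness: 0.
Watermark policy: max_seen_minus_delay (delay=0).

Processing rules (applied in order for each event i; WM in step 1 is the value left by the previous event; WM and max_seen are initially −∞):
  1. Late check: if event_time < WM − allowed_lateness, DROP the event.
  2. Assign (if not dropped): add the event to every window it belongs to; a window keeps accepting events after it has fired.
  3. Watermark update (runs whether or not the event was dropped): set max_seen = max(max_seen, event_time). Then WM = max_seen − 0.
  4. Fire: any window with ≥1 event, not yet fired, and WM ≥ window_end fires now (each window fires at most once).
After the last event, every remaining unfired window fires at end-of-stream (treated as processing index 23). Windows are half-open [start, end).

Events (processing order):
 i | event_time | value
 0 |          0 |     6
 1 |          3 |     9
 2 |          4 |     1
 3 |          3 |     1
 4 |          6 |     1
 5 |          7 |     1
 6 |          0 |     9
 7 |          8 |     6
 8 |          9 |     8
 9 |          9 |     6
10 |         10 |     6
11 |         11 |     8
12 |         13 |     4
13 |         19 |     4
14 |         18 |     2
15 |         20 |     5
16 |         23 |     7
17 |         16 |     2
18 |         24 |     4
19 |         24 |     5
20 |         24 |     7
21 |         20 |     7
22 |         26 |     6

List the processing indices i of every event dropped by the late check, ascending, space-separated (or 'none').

3 6 14 17 21

i=0 t=0 v=6: → [0,4); WM=0
i=1 t=3 v=9: → [0,4); WM=3
i=2 t=4 v=1: → [4,8); WM=4; [0,4) fires=15
i=3 t=3 v=1: DROP (t<4-0); WM=4
i=4 t=6 v=1: → [4,8); WM=6
i=5 t=7 v=1: → [4,8); WM=7
i=6 t=0 v=9: DROP (t<7-0); WM=7
i=7 t=8 v=6: → [8,12); WM=8; [4,8) fires=3
i=8 t=9 v=8: → [8,12); WM=9
i=9 t=9 v=6: → [8,12); WM=9
i=10 t=10 v=6: → [8,12); WM=10
i=11 t=11 v=8: → [8,12); WM=11
i=12 t=13 v=4: → [12,16); WM=13; [8,12) fires=34
i=13 t=19 v=4: → [16,20); WM=19; [12,16) fires=4
i=14 t=18 v=2: DROP (t<19-0); WM=19
i=15 t=20 v=5: → [20,24); WM=20; [16,20) fires=4
i=16 t=23 v=7: → [20,24); WM=23
i=17 t=16 v=2: DROP (t<23-0); WM=23
i=18 t=24 v=4: → [24,28); WM=24; [20,24) fires=12
i=19 t=24 v=5: → [24,28); WM=24
i=20 t=24 v=7: → [24,28); WM=24
i=21 t=20 v=7: DROP (t<24-0); WM=24
i=22 t=26 v=6: → [24,28); WM=26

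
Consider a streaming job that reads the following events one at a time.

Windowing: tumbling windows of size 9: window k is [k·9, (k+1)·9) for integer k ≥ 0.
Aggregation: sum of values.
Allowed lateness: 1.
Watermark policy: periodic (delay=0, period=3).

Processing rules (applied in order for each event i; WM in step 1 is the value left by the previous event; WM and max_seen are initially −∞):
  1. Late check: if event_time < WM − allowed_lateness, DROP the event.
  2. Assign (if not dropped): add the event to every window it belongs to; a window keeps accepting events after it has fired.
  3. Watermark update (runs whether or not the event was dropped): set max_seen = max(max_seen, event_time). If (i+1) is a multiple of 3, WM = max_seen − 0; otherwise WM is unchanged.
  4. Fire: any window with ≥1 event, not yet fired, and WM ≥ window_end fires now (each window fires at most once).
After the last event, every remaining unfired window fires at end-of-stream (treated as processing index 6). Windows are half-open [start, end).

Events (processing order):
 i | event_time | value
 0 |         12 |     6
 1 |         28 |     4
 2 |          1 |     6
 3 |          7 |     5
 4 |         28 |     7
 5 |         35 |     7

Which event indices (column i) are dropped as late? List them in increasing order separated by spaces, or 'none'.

3

i=0 t=12 v=6: → [9,18); WM=−∞
i=1 t=28 v=4: → [27,36); WM=−∞
i=2 t=1 v=6: → [0,9); WM=28; [0,9) fires=6 [9,18) fires=6
i=3 t=7 v=5: DROP (t<28-1); WM=28
i=4 t=28 v=7: → [27,36); WM=28
i=5 t=35 v=7: → [27,36); WM=35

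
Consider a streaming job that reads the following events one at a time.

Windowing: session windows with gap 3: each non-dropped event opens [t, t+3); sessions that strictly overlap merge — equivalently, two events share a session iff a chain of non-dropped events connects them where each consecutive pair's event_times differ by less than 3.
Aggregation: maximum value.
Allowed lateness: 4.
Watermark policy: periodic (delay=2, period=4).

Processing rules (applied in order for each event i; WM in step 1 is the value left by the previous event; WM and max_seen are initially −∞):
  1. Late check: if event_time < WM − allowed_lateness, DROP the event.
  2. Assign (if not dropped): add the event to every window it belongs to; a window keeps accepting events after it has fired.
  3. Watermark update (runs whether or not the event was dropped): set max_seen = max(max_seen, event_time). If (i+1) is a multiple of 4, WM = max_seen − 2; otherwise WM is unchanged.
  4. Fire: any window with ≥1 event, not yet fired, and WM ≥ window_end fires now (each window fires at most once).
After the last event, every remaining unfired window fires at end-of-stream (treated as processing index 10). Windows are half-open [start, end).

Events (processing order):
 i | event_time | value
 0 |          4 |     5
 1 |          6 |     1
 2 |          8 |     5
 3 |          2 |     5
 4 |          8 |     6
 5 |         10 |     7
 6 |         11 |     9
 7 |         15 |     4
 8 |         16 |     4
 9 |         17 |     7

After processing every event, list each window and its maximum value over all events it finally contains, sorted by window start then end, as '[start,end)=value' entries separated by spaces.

[2,14)=9 [15,20)=7

i=0 t=4 v=5: → [4,7); WM=−∞
i=1 t=6 v=1: → [4,9); WM=−∞
i=2 t=8 v=5: → [4,11); WM=−∞
i=3 t=2 v=5: → [2,11); WM=6
i=4 t=8 v=6: → [2,11); WM=6
i=5 t=10 v=7: → [2,13); WM=6
i=6 t=11 v=9: → [2,14); WM=6
i=7 t=15 v=4: → [15,18); WM=13
i=8 t=16 v=4: → [15,19); WM=13
i=9 t=17 v=7: → [15,20); WM=13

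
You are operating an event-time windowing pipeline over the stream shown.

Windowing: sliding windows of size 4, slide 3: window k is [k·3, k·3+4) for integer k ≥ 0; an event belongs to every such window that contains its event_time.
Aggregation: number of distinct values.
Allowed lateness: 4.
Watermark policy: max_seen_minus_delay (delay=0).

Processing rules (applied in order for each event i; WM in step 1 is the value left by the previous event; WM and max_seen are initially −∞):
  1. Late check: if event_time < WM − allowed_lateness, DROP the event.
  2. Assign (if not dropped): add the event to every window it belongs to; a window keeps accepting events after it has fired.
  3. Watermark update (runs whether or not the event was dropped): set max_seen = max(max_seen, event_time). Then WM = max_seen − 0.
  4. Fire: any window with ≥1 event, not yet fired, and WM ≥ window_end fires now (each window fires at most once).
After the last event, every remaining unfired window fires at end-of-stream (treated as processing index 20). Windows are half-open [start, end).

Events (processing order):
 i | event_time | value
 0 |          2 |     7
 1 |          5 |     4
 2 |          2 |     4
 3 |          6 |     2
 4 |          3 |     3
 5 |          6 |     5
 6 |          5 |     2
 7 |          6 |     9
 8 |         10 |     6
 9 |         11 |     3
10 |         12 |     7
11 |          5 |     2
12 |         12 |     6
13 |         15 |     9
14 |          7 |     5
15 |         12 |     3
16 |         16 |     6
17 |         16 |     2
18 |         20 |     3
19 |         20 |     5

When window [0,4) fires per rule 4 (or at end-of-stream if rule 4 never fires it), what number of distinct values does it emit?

i=0 t=2 v=7: → [0,4); WM=2
i=1 t=5 v=4: → [3,7); WM=5; [0,4) fires=1
i=2 t=2 v=4: → [0,4); WM=5
i=3 t=6 v=2: → [6,10),[3,7); WM=6
i=4 t=3 v=3: → [3,7),[0,4); WM=6
i=5 t=6 v=5: → [6,10),[3,7); WM=6
i=6 t=5 v=2: → [3,7); WM=6
i=7 t=6 v=9: → [6,10),[3,7); WM=6
i=8 t=10 v=6: → [9,13); WM=10; [3,7) fires=5 [6,10) fires=3
i=9 t=11 v=3: → [9,13); WM=11
i=10 t=12 v=7: → [12,16),[9,13); WM=12
i=11 t=5 v=2: DROP (t<12-4); WM=12
i=12 t=12 v=6: → [12,16),[9,13); WM=12
i=13 t=15 v=9: → [15,19),[12,16); WM=15; [9,13) fires=3
i=14 t=7 v=5: DROP (t<15-4); WM=15
i=15 t=12 v=3: → [12,16),[9,13); WM=15
i=16 t=16 v=6: → [15,19); WM=16; [12,16) fires=4
i=17 t=16 v=2: → [15,19); WM=16
i=18 t=20 v=3: → [18,22); WM=20; [15,19) fires=3
i=19 t=20 v=5: → [18,22); WM=20

1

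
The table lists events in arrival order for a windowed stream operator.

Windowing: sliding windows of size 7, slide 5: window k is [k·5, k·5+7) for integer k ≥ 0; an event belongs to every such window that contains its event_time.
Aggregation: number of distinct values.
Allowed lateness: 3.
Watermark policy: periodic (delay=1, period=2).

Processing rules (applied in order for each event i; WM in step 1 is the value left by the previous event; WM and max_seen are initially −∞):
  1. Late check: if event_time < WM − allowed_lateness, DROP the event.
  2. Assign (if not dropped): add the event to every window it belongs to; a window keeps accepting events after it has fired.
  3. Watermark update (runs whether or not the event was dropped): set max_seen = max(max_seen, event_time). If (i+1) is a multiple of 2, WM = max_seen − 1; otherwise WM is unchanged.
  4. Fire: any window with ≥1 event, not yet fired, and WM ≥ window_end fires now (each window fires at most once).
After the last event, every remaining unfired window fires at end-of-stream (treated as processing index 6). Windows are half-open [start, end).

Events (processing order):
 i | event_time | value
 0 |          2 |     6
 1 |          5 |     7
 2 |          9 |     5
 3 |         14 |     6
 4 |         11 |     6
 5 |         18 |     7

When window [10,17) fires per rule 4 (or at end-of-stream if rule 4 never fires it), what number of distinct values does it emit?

1

i=0 t=2 v=6: → [0,7); WM=−∞
i=1 t=5 v=7: → [5,12),[0,7); WM=4
i=2 t=9 v=5: → [5,12); WM=4
i=3 t=14 v=6: → [10,17); WM=13; [0,7) fires=2 [5,12) fires=2
i=4 t=11 v=6: → [10,17),[5,12); WM=13
i=5 t=18 v=7: → [15,22); WM=17; [10,17) fires=1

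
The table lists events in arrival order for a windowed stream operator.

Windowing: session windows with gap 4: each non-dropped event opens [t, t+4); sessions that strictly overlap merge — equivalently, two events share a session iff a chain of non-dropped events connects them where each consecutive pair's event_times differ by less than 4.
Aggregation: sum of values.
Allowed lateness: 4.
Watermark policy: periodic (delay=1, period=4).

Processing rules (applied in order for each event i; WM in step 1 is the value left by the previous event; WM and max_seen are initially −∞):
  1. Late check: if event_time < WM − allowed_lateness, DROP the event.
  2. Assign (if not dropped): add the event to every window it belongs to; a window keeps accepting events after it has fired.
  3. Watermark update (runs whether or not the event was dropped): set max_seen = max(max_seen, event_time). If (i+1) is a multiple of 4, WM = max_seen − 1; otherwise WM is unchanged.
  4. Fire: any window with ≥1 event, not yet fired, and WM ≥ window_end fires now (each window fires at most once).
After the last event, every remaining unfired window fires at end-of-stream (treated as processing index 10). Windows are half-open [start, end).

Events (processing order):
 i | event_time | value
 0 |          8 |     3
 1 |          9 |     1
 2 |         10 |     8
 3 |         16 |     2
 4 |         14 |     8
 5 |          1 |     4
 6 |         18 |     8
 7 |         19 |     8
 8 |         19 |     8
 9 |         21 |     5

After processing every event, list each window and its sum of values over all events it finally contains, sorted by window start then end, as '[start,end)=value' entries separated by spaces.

i=0 t=8 v=3: → [8,12); WM=−∞
i=1 t=9 v=1: → [8,13); WM=−∞
i=2 t=10 v=8: → [8,14); WM=−∞
i=3 t=16 v=2: → [16,20); WM=15
i=4 t=14 v=8: → [14,20); WM=15
i=5 t=1 v=4: DROP (t<15-4); WM=15
i=6 t=18 v=8: → [14,22); WM=15
i=7 t=19 v=8: → [14,23); WM=18
i=8 t=19 v=8: → [14,23); WM=18
i=9 t=21 v=5: → [14,25); WM=18

[8,14)=12 [14,25)=39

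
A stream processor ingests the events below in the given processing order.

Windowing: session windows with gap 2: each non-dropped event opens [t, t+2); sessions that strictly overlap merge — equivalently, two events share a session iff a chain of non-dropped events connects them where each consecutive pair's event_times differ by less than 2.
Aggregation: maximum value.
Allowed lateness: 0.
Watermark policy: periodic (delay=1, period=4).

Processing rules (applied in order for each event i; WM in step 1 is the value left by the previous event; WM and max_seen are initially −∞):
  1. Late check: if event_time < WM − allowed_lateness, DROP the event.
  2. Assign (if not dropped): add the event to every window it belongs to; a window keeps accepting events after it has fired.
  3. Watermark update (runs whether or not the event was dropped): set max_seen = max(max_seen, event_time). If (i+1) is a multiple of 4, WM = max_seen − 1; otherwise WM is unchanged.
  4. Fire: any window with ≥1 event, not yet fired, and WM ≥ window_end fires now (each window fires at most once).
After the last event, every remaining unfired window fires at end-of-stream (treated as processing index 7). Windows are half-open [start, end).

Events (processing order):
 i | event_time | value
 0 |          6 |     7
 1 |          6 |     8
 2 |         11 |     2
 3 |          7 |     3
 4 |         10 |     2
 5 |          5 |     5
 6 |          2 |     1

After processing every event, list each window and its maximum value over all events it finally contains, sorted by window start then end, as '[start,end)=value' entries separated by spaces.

[6,9)=8 [10,13)=2

i=0 t=6 v=7: → [6,8); WM=−∞
i=1 t=6 v=8: → [6,8); WM=−∞
i=2 t=11 v=2: → [11,13); WM=−∞
i=3 t=7 v=3: → [6,9); WM=10
i=4 t=10 v=2: → [10,13); WM=10
i=5 t=5 v=5: DROP (t<10-0); WM=10
i=6 t=2 v=1: DROP (t<10-0); WM=10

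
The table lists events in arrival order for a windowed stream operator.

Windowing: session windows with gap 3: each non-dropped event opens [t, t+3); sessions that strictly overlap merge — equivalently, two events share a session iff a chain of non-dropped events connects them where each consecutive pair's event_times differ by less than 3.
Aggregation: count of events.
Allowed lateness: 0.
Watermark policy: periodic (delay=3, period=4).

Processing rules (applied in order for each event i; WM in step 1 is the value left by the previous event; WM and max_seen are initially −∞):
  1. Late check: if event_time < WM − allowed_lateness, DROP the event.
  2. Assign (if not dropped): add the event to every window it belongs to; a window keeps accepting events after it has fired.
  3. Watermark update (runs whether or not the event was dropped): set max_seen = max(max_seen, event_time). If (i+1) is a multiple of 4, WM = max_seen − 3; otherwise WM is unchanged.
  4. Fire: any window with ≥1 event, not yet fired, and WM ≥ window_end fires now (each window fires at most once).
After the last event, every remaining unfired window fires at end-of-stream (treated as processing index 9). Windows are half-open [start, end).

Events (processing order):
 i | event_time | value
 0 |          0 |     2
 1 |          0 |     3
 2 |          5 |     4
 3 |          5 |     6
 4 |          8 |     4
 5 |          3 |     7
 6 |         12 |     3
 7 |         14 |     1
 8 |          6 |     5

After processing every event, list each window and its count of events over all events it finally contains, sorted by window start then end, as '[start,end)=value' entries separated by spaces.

i=0 t=0 v=2: → [0,3); WM=−∞
i=1 t=0 v=3: → [0,3); WM=−∞
i=2 t=5 v=4: → [5,8); WM=−∞
i=3 t=5 v=6: → [5,8); WM=2
i=4 t=8 v=4: → [8,11); WM=2
i=5 t=3 v=7: → [3,8); WM=2
i=6 t=12 v=3: → [12,15); WM=2
i=7 t=14 v=1: → [12,17); WM=11
i=8 t=6 v=5: DROP (t<11-0); WM=11

[0,3)=2 [3,8)=3 [8,11)=1 [12,17)=2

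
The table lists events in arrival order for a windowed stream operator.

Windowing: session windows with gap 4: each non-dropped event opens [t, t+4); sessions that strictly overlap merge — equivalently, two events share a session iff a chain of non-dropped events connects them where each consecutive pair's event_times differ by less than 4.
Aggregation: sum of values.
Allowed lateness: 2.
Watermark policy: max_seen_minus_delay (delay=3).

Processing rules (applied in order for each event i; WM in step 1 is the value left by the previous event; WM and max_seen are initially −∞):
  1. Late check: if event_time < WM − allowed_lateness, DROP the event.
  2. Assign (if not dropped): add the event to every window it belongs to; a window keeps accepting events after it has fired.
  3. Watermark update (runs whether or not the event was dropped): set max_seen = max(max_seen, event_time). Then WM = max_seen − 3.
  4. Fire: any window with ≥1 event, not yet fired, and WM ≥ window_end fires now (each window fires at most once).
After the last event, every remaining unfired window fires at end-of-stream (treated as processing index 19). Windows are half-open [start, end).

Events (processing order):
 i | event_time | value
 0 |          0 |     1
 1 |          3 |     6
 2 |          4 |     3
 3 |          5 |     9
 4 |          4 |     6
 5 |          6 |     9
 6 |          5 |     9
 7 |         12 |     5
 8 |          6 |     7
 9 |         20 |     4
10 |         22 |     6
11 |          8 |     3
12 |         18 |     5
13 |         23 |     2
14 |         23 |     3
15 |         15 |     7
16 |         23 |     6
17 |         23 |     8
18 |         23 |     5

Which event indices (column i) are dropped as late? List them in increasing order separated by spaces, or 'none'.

8 11 15

i=0 t=0 v=1: → [0,4); WM=-3
i=1 t=3 v=6: → [0,7); WM=0
i=2 t=4 v=3: → [0,8); WM=1
i=3 t=5 v=9: → [0,9); WM=2
i=4 t=4 v=6: → [0,9); WM=2
i=5 t=6 v=9: → [0,10); WM=3
i=6 t=5 v=9: → [0,10); WM=3
i=7 t=12 v=5: → [12,16); WM=9
i=8 t=6 v=7: DROP (t<9-2); WM=9
i=9 t=20 v=4: → [20,24); WM=17
i=10 t=22 v=6: → [20,26); WM=19
i=11 t=8 v=3: DROP (t<19-2); WM=19
i=12 t=18 v=5: → [18,26); WM=19
i=13 t=23 v=2: → [18,27); WM=20
i=14 t=23 v=3: → [18,27); WM=20
i=15 t=15 v=7: DROP (t<20-2); WM=20
i=16 t=23 v=6: → [18,27); WM=20
i=17 t=23 v=8: → [18,27); WM=20
i=18 t=23 v=5: → [18,27); WM=20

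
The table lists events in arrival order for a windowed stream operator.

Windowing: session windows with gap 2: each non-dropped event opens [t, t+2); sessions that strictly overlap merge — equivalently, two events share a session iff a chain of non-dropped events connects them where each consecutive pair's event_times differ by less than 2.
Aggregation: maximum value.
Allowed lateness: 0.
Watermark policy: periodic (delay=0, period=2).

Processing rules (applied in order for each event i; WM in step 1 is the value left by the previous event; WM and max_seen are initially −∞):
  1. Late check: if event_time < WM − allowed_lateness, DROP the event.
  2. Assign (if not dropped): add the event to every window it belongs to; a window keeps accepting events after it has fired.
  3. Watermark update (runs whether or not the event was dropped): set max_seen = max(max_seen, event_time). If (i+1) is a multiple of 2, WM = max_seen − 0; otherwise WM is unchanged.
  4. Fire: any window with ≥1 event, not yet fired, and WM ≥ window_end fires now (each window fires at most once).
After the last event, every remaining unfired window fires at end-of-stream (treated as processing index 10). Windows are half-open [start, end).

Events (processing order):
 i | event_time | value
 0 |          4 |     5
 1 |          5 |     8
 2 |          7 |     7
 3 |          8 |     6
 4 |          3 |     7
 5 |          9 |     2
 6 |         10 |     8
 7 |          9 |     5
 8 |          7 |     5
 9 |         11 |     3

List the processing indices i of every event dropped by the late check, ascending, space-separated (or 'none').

4 8

i=0 t=4 v=5: → [4,6); WM=−∞
i=1 t=5 v=8: → [4,7); WM=5
i=2 t=7 v=7: → [7,9); WM=5
i=3 t=8 v=6: → [7,10); WM=8
i=4 t=3 v=7: DROP (t<8-0); WM=8
i=5 t=9 v=2: → [7,11); WM=9
i=6 t=10 v=8: → [7,12); WM=9
i=7 t=9 v=5: → [7,12); WM=10
i=8 t=7 v=5: DROP (t<10-0); WM=10
i=9 t=11 v=3: → [7,13); WM=11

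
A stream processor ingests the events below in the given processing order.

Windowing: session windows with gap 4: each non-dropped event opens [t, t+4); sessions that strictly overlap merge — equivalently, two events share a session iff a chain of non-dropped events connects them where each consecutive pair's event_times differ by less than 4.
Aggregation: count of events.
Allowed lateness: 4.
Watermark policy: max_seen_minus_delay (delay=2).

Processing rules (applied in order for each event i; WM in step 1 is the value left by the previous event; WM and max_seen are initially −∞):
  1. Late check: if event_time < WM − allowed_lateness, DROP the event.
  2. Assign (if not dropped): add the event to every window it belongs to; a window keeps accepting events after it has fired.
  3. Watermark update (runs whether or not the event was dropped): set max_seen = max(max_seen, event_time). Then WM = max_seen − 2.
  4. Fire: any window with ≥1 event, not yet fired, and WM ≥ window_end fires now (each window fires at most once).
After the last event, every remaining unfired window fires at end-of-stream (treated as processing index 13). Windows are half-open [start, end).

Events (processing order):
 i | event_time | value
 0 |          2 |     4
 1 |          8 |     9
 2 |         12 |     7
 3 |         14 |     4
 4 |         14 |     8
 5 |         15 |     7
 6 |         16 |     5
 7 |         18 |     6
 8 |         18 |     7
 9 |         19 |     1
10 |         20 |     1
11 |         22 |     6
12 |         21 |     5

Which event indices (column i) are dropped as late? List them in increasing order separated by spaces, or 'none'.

none

i=0 t=2 v=4: → [2,6); WM=0
i=1 t=8 v=9: → [8,12); WM=6
i=2 t=12 v=7: → [12,16); WM=10
i=3 t=14 v=4: → [12,18); WM=12
i=4 t=14 v=8: → [12,18); WM=12
i=5 t=15 v=7: → [12,19); WM=13
i=6 t=16 v=5: → [12,20); WM=14
i=7 t=18 v=6: → [12,22); WM=16
i=8 t=18 v=7: → [12,22); WM=16
i=9 t=19 v=1: → [12,23); WM=17
i=10 t=20 v=1: → [12,24); WM=18
i=11 t=22 v=6: → [12,26); WM=20
i=12 t=21 v=5: → [12,26); WM=20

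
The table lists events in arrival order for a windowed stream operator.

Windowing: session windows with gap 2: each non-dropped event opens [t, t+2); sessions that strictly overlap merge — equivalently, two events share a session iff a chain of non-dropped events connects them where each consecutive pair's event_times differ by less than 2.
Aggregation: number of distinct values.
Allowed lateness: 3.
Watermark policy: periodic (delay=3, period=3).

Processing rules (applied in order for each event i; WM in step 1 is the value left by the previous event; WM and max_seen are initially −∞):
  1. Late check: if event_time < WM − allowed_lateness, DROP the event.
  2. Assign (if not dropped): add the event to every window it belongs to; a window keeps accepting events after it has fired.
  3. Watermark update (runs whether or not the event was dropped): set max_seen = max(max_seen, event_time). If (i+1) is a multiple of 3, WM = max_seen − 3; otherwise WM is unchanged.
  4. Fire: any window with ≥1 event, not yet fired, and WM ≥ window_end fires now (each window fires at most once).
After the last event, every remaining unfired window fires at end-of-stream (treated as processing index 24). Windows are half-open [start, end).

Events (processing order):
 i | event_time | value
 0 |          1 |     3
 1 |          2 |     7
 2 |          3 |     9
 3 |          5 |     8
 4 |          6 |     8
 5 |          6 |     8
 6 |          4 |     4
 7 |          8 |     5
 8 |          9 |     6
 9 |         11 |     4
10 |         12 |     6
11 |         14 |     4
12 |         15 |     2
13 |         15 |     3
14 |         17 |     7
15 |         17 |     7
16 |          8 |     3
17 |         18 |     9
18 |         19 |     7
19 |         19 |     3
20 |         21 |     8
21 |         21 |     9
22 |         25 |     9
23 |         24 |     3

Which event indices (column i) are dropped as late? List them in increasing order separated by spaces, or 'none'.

i=0 t=1 v=3: → [1,3); WM=−∞
i=1 t=2 v=7: → [1,4); WM=−∞
i=2 t=3 v=9: → [1,5); WM=0
i=3 t=5 v=8: → [5,7); WM=0
i=4 t=6 v=8: → [5,8); WM=0
i=5 t=6 v=8: → [5,8); WM=3
i=6 t=4 v=4: → [1,8); WM=3
i=7 t=8 v=5: → [8,10); WM=3
i=8 t=9 v=6: → [8,11); WM=6
i=9 t=11 v=4: → [11,13); WM=6
i=10 t=12 v=6: → [11,14); WM=6
i=11 t=14 v=4: → [14,16); WM=11
i=12 t=15 v=2: → [14,17); WM=11
i=13 t=15 v=3: → [14,17); WM=11
i=14 t=17 v=7: → [17,19); WM=14
i=15 t=17 v=7: → [17,19); WM=14
i=16 t=8 v=3: DROP (t<14-3); WM=14
i=17 t=18 v=9: → [17,20); WM=15
i=18 t=19 v=7: → [17,21); WM=15
i=19 t=19 v=3: → [17,21); WM=15
i=20 t=21 v=8: → [21,23); WM=18
i=21 t=21 v=9: → [21,23); WM=18
i=22 t=25 v=9: → [25,27); WM=18
i=23 t=24 v=3: → [24,27); WM=22

16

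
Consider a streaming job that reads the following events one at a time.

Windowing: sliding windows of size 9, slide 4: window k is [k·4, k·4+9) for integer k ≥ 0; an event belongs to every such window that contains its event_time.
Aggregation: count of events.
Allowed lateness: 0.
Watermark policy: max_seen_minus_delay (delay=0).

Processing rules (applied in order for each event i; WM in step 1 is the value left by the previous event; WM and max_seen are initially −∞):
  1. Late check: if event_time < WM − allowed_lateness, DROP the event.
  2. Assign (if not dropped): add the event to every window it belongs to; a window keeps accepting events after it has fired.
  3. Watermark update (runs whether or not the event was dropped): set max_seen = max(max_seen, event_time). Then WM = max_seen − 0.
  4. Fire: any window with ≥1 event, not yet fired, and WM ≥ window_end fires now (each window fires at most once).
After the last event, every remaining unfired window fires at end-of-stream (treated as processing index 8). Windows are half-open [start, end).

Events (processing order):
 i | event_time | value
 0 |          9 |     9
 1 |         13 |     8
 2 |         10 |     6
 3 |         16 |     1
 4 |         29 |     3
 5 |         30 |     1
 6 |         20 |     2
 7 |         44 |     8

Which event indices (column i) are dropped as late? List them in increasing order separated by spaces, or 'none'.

i=0 t=9 v=9: → [8,17),[4,13); WM=9
i=1 t=13 v=8: → [12,21),[8,17); WM=13; [4,13) fires=1
i=2 t=10 v=6: DROP (t<13-0); WM=13
i=3 t=16 v=1: → [16,25),[12,21),[8,17); WM=16
i=4 t=29 v=3: → [28,37),[24,33); WM=29; [8,17) fires=3 [12,21) fires=2 [16,25) fires=1
i=5 t=30 v=1: → [28,37),[24,33); WM=30
i=6 t=20 v=2: DROP (t<30-0); WM=30
i=7 t=44 v=8: → [44,53),[40,49),[36,45); WM=44; [24,33) fires=2 [28,37) fires=2

2 6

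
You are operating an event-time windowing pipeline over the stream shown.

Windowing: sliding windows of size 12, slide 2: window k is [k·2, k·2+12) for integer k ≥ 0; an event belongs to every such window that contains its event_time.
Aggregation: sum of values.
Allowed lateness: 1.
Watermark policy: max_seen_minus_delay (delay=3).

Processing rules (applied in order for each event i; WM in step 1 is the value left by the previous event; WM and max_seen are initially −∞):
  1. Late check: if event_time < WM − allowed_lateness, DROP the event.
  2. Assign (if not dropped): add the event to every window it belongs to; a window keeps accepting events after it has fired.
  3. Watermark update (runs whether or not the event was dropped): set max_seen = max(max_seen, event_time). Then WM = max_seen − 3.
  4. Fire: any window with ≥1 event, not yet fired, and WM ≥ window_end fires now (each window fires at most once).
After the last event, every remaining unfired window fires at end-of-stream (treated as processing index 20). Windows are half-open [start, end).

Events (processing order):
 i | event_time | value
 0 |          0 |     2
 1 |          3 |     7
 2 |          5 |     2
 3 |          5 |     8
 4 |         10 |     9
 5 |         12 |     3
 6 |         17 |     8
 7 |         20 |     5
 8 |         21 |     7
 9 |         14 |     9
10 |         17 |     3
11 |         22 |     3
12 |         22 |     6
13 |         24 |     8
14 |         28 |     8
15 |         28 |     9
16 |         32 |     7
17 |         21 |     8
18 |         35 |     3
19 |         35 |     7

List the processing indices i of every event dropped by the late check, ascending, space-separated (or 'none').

i=0 t=0 v=2: → [0,12); WM=-3
i=1 t=3 v=7: → [2,14),[0,12); WM=0
i=2 t=5 v=2: → [4,16),[2,14),[0,12); WM=2
i=3 t=5 v=8: → [4,16),[2,14),[0,12); WM=2
i=4 t=10 v=9: → [10,22),[8,20),[6,18),[4,16),[2,14),[0,12); WM=7
i=5 t=12 v=3: → [12,24),[10,22),[8,20),[6,18),[4,16),[2,14); WM=9
i=6 t=17 v=8: → [16,28),[14,26),[12,24),[10,22),[8,20),[6,18); WM=14; [0,12) fires=28 [2,14) fires=29
i=7 t=20 v=5: → [20,32),[18,30),[16,28),[14,26),[12,24),[10,22); WM=17; [4,16) fires=22
i=8 t=21 v=7: → [20,32),[18,30),[16,28),[14,26),[12,24),[10,22); WM=18; [6,18) fires=20
i=9 t=14 v=9: DROP (t<18-1); WM=18
i=10 t=17 v=3: → [16,28),[14,26),[12,24),[10,22),[8,20),[6,18); WM=18
i=11 t=22 v=3: → [22,34),[20,32),[18,30),[16,28),[14,26),[12,24); WM=19
i=12 t=22 v=6: → [22,34),[20,32),[18,30),[16,28),[14,26),[12,24); WM=19
i=13 t=24 v=8: → [24,36),[22,34),[20,32),[18,30),[16,28),[14,26); WM=21; [8,20) fires=23
i=14 t=28 v=8: → [28,40),[26,38),[24,36),[22,34),[20,32),[18,30); WM=25; [10,22) fires=35 [12,24) fires=35
i=15 t=28 v=9: → [28,40),[26,38),[24,36),[22,34),[20,32),[18,30); WM=25
i=16 t=32 v=7: → [32,44),[30,42),[28,40),[26,38),[24,36),[22,34); WM=29; [14,26) fires=40 [16,28) fires=40
i=17 t=21 v=8: DROP (t<29-1); WM=29
i=18 t=35 v=3: → [34,46),[32,44),[30,42),[28,40),[26,38),[24,36); WM=32; [18,30) fires=46 [20,32) fires=46
i=19 t=35 v=7: → [34,46),[32,44),[30,42),[28,40),[26,38),[24,36); WM=32

9 17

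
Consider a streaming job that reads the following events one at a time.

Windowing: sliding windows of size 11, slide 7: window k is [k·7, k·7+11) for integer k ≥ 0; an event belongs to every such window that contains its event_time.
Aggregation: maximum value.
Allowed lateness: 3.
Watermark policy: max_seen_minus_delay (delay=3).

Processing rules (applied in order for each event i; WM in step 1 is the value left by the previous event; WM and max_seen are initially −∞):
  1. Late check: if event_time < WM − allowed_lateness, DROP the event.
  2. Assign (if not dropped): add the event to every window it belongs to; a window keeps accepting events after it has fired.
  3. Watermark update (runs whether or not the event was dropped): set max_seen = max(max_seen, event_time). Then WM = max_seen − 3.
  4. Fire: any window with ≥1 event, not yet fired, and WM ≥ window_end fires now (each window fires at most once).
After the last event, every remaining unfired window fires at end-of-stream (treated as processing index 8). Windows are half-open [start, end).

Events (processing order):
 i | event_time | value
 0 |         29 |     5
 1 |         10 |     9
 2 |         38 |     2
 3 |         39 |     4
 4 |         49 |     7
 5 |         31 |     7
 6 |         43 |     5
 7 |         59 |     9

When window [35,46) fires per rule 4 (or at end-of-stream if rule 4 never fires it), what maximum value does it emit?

i=0 t=29 v=5: → [28,39),[21,32); WM=26
i=1 t=10 v=9: DROP (t<26-3); WM=26
i=2 t=38 v=2: → [35,46),[28,39); WM=35; [21,32) fires=5
i=3 t=39 v=4: → [35,46); WM=36
i=4 t=49 v=7: → [49,60),[42,53); WM=46; [28,39) fires=5 [35,46) fires=4
i=5 t=31 v=7: DROP (t<46-3); WM=46
i=6 t=43 v=5: → [42,53),[35,46); WM=46
i=7 t=59 v=9: → [56,67),[49,60); WM=56; [42,53) fires=7

4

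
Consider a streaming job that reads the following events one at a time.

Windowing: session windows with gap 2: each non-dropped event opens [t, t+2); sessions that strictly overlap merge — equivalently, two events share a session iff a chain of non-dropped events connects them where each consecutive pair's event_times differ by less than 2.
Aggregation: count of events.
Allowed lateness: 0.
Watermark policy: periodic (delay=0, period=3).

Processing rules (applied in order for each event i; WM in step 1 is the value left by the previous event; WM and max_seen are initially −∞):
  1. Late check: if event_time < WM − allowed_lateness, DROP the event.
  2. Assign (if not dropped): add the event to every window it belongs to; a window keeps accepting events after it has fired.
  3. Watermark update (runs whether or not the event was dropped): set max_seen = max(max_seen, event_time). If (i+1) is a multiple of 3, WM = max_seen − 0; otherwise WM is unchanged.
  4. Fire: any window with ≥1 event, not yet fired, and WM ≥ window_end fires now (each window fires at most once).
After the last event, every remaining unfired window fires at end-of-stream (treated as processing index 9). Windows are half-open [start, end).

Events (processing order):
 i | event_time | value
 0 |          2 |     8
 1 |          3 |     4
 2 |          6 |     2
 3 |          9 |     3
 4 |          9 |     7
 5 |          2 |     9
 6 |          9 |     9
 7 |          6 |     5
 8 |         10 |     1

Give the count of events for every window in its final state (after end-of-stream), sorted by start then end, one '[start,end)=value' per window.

i=0 t=2 v=8: → [2,4); WM=−∞
i=1 t=3 v=4: → [2,5); WM=−∞
i=2 t=6 v=2: → [6,8); WM=6
i=3 t=9 v=3: → [9,11); WM=6
i=4 t=9 v=7: → [9,11); WM=6
i=5 t=2 v=9: DROP (t<6-0); WM=9
i=6 t=9 v=9: → [9,11); WM=9
i=7 t=6 v=5: DROP (t<9-0); WM=9
i=8 t=10 v=1: → [9,12); WM=10

[2,5)=2 [6,8)=1 [9,12)=4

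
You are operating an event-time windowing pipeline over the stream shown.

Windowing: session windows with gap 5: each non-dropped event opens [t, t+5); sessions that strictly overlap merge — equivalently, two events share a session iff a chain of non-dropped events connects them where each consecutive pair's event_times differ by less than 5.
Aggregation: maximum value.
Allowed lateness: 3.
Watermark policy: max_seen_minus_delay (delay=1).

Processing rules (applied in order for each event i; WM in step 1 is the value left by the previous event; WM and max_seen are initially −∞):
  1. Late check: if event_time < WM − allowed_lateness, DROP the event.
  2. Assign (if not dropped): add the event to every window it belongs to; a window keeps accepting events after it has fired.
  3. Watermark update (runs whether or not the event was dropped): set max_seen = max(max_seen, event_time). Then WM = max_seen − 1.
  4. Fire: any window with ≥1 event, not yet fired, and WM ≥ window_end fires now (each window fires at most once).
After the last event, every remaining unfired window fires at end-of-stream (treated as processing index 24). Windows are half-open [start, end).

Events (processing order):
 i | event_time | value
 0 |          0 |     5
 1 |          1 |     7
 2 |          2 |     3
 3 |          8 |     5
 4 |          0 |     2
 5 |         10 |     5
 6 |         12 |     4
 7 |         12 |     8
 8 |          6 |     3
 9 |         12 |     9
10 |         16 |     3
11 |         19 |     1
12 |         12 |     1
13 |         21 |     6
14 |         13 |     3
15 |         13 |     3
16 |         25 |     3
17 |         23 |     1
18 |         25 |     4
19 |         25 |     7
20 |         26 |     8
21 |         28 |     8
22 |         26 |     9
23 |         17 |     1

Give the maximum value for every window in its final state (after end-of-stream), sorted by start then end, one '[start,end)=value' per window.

i=0 t=0 v=5: → [0,5); WM=-1
i=1 t=1 v=7: → [0,6); WM=0
i=2 t=2 v=3: → [0,7); WM=1
i=3 t=8 v=5: → [8,13); WM=7
i=4 t=0 v=2: DROP (t<7-3); WM=7
i=5 t=10 v=5: → [8,15); WM=9
i=6 t=12 v=4: → [8,17); WM=11
i=7 t=12 v=8: → [8,17); WM=11
i=8 t=6 v=3: DROP (t<11-3); WM=11
i=9 t=12 v=9: → [8,17); WM=11
i=10 t=16 v=3: → [8,21); WM=15
i=11 t=19 v=1: → [8,24); WM=18
i=12 t=12 v=1: DROP (t<18-3); WM=18
i=13 t=21 v=6: → [8,26); WM=20
i=14 t=13 v=3: DROP (t<20-3); WM=20
i=15 t=13 v=3: DROP (t<20-3); WM=20
i=16 t=25 v=3: → [8,30); WM=24
i=17 t=23 v=1: → [8,30); WM=24
i=18 t=25 v=4: → [8,30); WM=24
i=19 t=25 v=7: → [8,30); WM=24
i=20 t=26 v=8: → [8,31); WM=25
i=21 t=28 v=8: → [8,33); WM=27
i=22 t=26 v=9: → [8,33); WM=27
i=23 t=17 v=1: DROP (t<27-3); WM=27

[0,7)=7 [8,33)=9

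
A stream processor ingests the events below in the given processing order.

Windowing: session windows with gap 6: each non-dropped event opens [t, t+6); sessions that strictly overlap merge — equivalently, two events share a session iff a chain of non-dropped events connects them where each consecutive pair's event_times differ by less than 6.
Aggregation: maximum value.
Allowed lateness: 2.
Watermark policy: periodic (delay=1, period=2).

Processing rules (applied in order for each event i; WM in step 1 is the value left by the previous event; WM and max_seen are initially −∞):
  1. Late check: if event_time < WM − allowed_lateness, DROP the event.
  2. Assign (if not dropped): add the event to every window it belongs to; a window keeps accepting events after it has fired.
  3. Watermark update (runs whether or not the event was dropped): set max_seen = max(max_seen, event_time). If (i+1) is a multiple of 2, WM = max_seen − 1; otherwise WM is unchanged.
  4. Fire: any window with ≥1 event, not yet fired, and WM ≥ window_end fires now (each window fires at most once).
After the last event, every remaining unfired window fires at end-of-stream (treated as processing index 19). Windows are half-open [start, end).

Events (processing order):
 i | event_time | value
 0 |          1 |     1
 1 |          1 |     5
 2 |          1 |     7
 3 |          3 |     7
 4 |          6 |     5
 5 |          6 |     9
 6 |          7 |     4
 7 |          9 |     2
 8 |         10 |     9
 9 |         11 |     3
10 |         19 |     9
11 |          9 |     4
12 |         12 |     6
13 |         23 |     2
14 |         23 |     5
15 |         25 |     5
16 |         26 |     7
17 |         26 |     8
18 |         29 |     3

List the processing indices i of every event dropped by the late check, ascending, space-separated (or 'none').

i=0 t=1 v=1: → [1,7); WM=−∞
i=1 t=1 v=5: → [1,7); WM=0
i=2 t=1 v=7: → [1,7); WM=0
i=3 t=3 v=7: → [1,9); WM=2
i=4 t=6 v=5: → [1,12); WM=2
i=5 t=6 v=9: → [1,12); WM=5
i=6 t=7 v=4: → [1,13); WM=5
i=7 t=9 v=2: → [1,15); WM=8
i=8 t=10 v=9: → [1,16); WM=8
i=9 t=11 v=3: → [1,17); WM=10
i=10 t=19 v=9: → [19,25); WM=10
i=11 t=9 v=4: → [1,17); WM=18
i=12 t=12 v=6: DROP (t<18-2); WM=18
i=13 t=23 v=2: → [19,29); WM=22
i=14 t=23 v=5: → [19,29); WM=22
i=15 t=25 v=5: → [19,31); WM=24
i=16 t=26 v=7: → [19,32); WM=24
i=17 t=26 v=8: → [19,32); WM=25
i=18 t=29 v=3: → [19,35); WM=25

12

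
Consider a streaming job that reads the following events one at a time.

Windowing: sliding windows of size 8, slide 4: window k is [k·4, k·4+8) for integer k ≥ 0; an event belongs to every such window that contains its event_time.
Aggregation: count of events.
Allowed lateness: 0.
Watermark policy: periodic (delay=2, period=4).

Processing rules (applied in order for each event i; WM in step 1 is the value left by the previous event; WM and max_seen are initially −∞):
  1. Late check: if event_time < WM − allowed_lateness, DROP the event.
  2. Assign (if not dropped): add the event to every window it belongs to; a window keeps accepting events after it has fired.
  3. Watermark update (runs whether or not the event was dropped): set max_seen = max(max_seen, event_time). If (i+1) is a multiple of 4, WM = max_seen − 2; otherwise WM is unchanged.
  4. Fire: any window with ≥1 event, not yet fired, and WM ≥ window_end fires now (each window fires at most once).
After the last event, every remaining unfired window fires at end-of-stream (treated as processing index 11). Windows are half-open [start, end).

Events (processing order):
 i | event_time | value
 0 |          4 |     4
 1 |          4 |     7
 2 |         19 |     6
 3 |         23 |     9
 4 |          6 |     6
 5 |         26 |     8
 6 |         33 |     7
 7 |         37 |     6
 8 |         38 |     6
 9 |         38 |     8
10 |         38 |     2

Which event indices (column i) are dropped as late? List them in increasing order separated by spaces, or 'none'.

4

i=0 t=4 v=4: → [4,12),[0,8); WM=−∞
i=1 t=4 v=7: → [4,12),[0,8); WM=−∞
i=2 t=19 v=6: → [16,24),[12,20); WM=−∞
i=3 t=23 v=9: → [20,28),[16,24); WM=21; [0,8) fires=2 [4,12) fires=2 [12,20) fires=1
i=4 t=6 v=6: DROP (t<21-0); WM=21
i=5 t=26 v=8: → [24,32),[20,28); WM=21
i=6 t=33 v=7: → [32,40),[28,36); WM=21
i=7 t=37 v=6: → [36,44),[32,40); WM=35; [16,24) fires=2 [20,28) fires=2 [24,32) fires=1
i=8 t=38 v=6: → [36,44),[32,40); WM=35
i=9 t=38 v=8: → [36,44),[32,40); WM=35
i=10 t=38 v=2: → [36,44),[32,40); WM=35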